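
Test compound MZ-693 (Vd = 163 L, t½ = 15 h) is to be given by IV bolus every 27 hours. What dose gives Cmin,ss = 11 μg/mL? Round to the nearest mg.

τ/t½ = 27/15 ≈ 1.8, so f = (1/2)^(27/15) ≈ 0.287175.
Cmin,ss = (D/Vd)·f/(1−f), so D = Cmin,ss·Vd·(1−f)/f.
D = 11 × 163 × (1−f)/f ≈ 11 × 163 × 2.48220 ≈ 4450.58 mg.

4451 mg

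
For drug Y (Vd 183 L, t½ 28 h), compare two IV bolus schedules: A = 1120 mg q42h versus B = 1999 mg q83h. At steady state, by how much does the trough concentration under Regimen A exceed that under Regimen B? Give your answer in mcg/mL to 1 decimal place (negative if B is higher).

1.7 mcg/mL

Regimen A: f = (1/2)^(42/28) ≈ 0.3536; Cmin,ss = (1120/183)·f/(1−f) ≈ 3.348 mcg/mL.
Regimen B: f = (1/2)^(83/28) ≈ 0.1281; Cmin,ss = (1999/183)·f/(1−f) ≈ 1.605 mcg/mL.
Difference ≈ 3.348 − 1.605 ≈ 1.743 mcg/mL.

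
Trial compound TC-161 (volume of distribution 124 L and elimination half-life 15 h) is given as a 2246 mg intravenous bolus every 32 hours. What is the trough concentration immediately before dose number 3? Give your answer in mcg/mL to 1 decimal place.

f = (1/2)^(τ/t½) = (1/2)^(32/15) ≈ 0.2279.
C₀ = D/Vd = 2246/124 ≈ 18.113 mcg/mL.
Before the 3rd dose, 2 doses have been given. Superposition: Cmin = C₀·(f + f²).
≈ 18.113 × (0.2279 + 0.0519) ≈ 18.113 × 0.2798 ≈ 5.068 mcg/mL.

5.1 mcg/mL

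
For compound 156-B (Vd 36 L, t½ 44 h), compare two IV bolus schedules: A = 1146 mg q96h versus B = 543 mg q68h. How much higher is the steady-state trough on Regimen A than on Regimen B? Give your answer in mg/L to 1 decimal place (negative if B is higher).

1.1 mg/L

Regimen A: f = (1/2)^(96/44) ≈ 0.2204; Cmin,ss = (1146/36)·f/(1−f) ≈ 9.000 mg/L.
Regimen B: f = (1/2)^(68/44) ≈ 0.3426; Cmin,ss = (543/36)·f/(1−f) ≈ 7.861 mg/L.
Difference ≈ 9.000 − 7.861 ≈ 1.139 mg/L.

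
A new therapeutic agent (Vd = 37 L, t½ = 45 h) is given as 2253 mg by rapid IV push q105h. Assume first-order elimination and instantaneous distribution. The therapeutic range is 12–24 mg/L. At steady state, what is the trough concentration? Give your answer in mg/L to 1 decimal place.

Over one 105-h interval, 105/45 ≈ 2.3333 half-lives elapse, leaving f ≈ 0.1984 of each dose.
Accumulation ratio R = 1/(1 − f) ≈ 1/0.8016 ≈ 1.2475.
Single-dose peak C₀ = D/Vd = 2253/37 ≈ 60.892 mg/L.
Steady-state peak Cmax,ss = C₀·R ≈ 60.892 × 1.2475 ≈ 75.963 mg/L.
One interval later, Cmin,ss = Cmax,ss·e^(−kτ) ≈ 75.963 × 0.1984 ≈ 15.071 mg/L.
Trough 15.1 mg/L vs MEC 12 mg/L: adequate.

15.1 mg/L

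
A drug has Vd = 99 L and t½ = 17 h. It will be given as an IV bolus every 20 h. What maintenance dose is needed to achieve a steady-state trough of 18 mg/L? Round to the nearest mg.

2246 mg

τ/t½ = 20/17 ≈ 1.1765, so f = (1/2)^(20/17) ≈ 0.442433.
Cmin,ss = (D/Vd)·f/(1−f), so D = Cmin,ss·Vd·(1−f)/f.
D = 18 × 99 × (1−f)/f ≈ 18 × 99 × 1.26023 ≈ 2245.73 mg.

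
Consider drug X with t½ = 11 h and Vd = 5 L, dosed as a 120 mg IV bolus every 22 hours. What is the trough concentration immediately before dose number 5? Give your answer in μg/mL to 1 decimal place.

f = (1/2)^(τ/t½) = (1/2)^(22/11) ≈ 0.2500.
C₀ = D/Vd = 120/5 ≈ 24.000 μg/mL.
Before the 5th dose, 4 doses have been given. Superposition: Cmin = C₀·(f + f² + … + f^4).
≈ 24.000 × (0.2500 + 0.0625 + 0.0156 + 0.0039) ≈ 24.000 × 0.3320 ≈ 7.968 μg/mL.

8.0 μg/mL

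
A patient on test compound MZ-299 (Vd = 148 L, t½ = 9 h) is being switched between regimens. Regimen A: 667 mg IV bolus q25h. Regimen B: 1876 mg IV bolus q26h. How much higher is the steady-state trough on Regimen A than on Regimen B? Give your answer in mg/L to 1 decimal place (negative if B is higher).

-1.2 mg/L

Regimen A: f = (1/2)^(25/9) ≈ 0.1458; Cmin,ss = (667/148)·f/(1−f) ≈ 0.769 mg/L.
Regimen B: f = (1/2)^(26/9) ≈ 0.1350; Cmin,ss = (1876/148)·f/(1−f) ≈ 1.978 mg/L.
Difference ≈ 0.769 − 1.978 ≈ -1.209 mg/L.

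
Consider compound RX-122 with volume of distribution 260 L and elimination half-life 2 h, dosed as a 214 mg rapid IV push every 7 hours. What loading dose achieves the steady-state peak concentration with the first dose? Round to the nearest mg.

f = (1/2)^(7/2) ≈ 0.088388; accumulation ratio R = 1/(1−f) ≈ 1.09696.
Loading dose to hit Cmax,ss on first dose: D_load = D_maint·R ≈ 214 × 1.09696 ≈ 234.75 mg.

235 mg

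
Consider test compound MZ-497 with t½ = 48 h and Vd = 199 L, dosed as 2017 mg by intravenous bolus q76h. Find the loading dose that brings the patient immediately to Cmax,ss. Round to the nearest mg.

f = (1/2)^(76/48) ≈ 0.333710; accumulation ratio R = 1/(1−f) ≈ 1.50085.
Loading dose to hit Cmax,ss on first dose: D_load = D_maint·R ≈ 2017 × 1.50085 ≈ 3027.21 mg.

3027 mg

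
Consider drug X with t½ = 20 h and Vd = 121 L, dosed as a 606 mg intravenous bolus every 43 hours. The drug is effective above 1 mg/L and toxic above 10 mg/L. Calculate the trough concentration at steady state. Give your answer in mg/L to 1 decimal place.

k = ln2/t½ = ln2/20 ≈ 0.034657 h⁻¹; fraction remaining f = e^(−kτ) = e^(−0.034657×43) ≈ 0.2253.
At steady state, accumulation factor R = 1/(1 − e^(−kτ)) ≈ 1.2908.
Each bolus raises the concentration by D/Vd = 606/121 ≈ 5.008 mg/L.
Steady-state peak Cmax,ss = C₀·R ≈ 5.008 × 1.2908 ≈ 6.464 mg/L.
Steady-state trough Cmin,ss = Cmax,ss·f ≈ 6.464 × 0.2253 ≈ 1.456 mg/L.
Trough 1.5 mg/L vs MEC 1 mg/L: adequate.

1.5 mg/L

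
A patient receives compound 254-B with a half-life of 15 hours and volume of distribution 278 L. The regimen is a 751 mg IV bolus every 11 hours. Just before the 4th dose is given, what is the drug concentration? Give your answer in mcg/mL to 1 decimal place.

3.2 mcg/mL

f = (1/2)^(τ/t½) = (1/2)^(11/15) ≈ 0.6015.
C₀ = D/Vd = 751/278 ≈ 2.701 mcg/mL.
Before the 4th dose, 3 doses have been given. Superposition: Cmin = C₀·(f + f² + … + f^3).
≈ 2.701 × (0.6015 + 0.3618 + 0.2176) ≈ 2.701 × 1.1809 ≈ 3.190 mcg/mL.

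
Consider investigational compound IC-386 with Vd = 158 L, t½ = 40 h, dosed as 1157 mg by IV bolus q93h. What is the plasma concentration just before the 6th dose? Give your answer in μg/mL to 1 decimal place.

f = (1/2)^(τ/t½) = (1/2)^(93/40) ≈ 0.1996.
C₀ = D/Vd = 1157/158 ≈ 7.323 μg/mL.
Before the 6th dose, 5 doses have been given. Superposition: Cmin = C₀·(f + f² + … + f^5).
≈ 7.323 × (0.1996 + 0.0398 + 0.0080 + 0.0016 + 0.0003) ≈ 7.323 × 0.2493 ≈ 1.826 μg/mL.

1.8 μg/mL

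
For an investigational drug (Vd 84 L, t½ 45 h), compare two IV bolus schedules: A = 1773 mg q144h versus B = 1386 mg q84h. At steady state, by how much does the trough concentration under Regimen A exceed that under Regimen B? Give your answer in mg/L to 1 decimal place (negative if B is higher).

Regimen A: f = (1/2)^(144/45) ≈ 0.1088; Cmin,ss = (1773/84)·f/(1−f) ≈ 2.577 mg/L.
Regimen B: f = (1/2)^(84/45) ≈ 0.2742; Cmin,ss = (1386/84)·f/(1−f) ≈ 6.234 mg/L.
Difference ≈ 2.577 − 6.234 ≈ -3.657 mg/L.

-3.7 mg/L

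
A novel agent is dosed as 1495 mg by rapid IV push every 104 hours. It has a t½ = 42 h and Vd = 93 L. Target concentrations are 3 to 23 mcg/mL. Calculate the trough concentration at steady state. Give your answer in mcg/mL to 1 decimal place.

3.5 mcg/mL

τ/t½ = 104/42 ≈ 2.4762, so fraction remaining f = (1/2)^(104/42) ≈ 0.1797.
At steady state, accumulation factor R = 1/(1 − e^(−kτ)) ≈ 1.2191.
Single-dose peak C₀ = D/Vd = 1495/93 ≈ 16.075 mcg/mL.
Steady-state peak Cmax,ss = C₀·R ≈ 16.075 × 1.2191 ≈ 19.597 mcg/mL.
One interval later, Cmin,ss = Cmax,ss·e^(−kτ) ≈ 19.597 × 0.1797 ≈ 3.522 mcg/mL.
Trough 3.5 mcg/mL vs MEC 3 mcg/mL: adequate.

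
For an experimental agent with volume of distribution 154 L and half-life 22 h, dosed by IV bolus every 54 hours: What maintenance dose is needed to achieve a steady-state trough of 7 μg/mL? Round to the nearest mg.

4831 mg

τ/t½ = 54/22 ≈ 2.4545, so f = (1/2)^(54/22) ≈ 0.182435.
Cmin,ss = (D/Vd)·f/(1−f), so D = Cmin,ss·Vd·(1−f)/f.
D = 7 × 154 × (1−f)/f ≈ 7 × 154 × 4.48140 ≈ 4830.95 mg.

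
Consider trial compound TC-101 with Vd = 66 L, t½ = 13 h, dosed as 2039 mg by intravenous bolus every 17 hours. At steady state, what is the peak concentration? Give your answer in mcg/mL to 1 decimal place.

51.8 mcg/mL

Over one 17-h interval, 17/13 ≈ 1.3077 half-lives elapse, leaving f ≈ 0.4040 of each dose.
Accumulation ratio R = 1/(1 − f) ≈ 1/0.5960 ≈ 1.6779.
Single-dose peak C₀ = D/Vd = 2039/66 ≈ 30.894 mcg/mL.
Steady-state peak Cmax,ss = C₀·R ≈ 30.894 × 1.6779 ≈ 51.837 mcg/mL.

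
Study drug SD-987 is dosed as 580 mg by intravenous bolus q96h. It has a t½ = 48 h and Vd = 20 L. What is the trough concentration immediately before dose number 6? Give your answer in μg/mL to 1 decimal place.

f = (1/2)^(τ/t½) = (1/2)^(96/48) ≈ 0.2500.
C₀ = D/Vd = 580/20 ≈ 29.000 μg/mL.
Before the 6th dose, 5 doses have been given. Superposition: Cmin = C₀·(f + f² + … + f^5).
≈ 29.000 × (0.2500 + 0.0625 + 0.0156 + 0.0039 + 0.0010) ≈ 29.000 × 0.3330 ≈ 9.657 μg/mL.

9.7 μg/mL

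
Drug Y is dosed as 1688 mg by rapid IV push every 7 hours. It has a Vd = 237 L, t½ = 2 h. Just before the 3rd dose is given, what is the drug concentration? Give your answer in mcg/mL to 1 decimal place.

f = (1/2)^(τ/t½) = (1/2)^(7/2) ≈ 0.0884.
C₀ = D/Vd = 1688/237 ≈ 7.122 mcg/mL.
Before the 3rd dose, 2 doses have been given. Superposition: Cmin = C₀·(f + f²).
≈ 7.122 × (0.0884 + 0.0078) ≈ 7.122 × 0.0962 ≈ 0.685 mcg/mL.

0.7 mcg/mL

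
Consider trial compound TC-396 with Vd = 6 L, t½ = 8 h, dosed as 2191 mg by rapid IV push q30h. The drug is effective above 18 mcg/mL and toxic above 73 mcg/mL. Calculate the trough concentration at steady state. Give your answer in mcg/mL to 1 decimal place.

k = ln2/t½ = ln2/8 ≈ 0.086643 h⁻¹; fraction remaining f = e^(−kτ) = e^(−0.086643×30) ≈ 0.0743.
At steady state, accumulation factor R = 1/(1 − e^(−kτ)) ≈ 1.0803.
Single-dose peak C₀ = D/Vd = 2191/6 ≈ 365.167 mcg/mL.
Steady-state peak Cmax,ss = C₀·R ≈ 365.167 × 1.0803 ≈ 394.490 mcg/mL.
Steady-state trough Cmin,ss = Cmax,ss·f ≈ 394.490 × 0.0743 ≈ 29.311 mcg/mL.
Trough 29.3 mcg/mL vs MEC 18 mcg/mL: adequate.

29.3 mcg/mL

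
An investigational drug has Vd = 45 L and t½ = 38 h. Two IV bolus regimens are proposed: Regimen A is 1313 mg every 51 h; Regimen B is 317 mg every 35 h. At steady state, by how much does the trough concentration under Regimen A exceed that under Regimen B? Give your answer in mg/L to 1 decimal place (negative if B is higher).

11.1 mg/L

Regimen A: f = (1/2)^(51/38) ≈ 0.3944; Cmin,ss = (1313/45)·f/(1−f) ≈ 19.002 mg/L.
Regimen B: f = (1/2)^(35/38) ≈ 0.5281; Cmin,ss = (317/45)·f/(1−f) ≈ 7.883 mg/L.
Difference ≈ 19.002 − 7.883 ≈ 11.119 mg/L.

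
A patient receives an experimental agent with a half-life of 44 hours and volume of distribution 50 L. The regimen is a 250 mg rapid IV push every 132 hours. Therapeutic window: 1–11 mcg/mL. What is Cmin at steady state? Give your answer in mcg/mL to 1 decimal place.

The dosing interval is 3 half-lives, so f = 2^(−3) = 0.125.
At steady state, R = 1/(1 − 0.125) = 8/7.
Single-dose peak C₀ = D/Vd = 250/50 = 5 mcg/mL.
Steady-state peak Cmax,ss = C₀·R = 5 × 8/7 ≈ 5.714 mcg/mL.
Steady-state trough Cmin,ss = Cmax,ss·f ≈ 5.714 × 0.125 ≈ 0.714 mcg/mL.
Trough 0.7 mcg/mL vs MEC 1 mcg/mL: subtherapeutic.

0.7 mcg/mL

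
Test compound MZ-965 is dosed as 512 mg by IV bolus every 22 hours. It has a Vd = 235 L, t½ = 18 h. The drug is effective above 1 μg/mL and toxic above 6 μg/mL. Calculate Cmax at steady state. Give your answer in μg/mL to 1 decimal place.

3.8 μg/mL

k = ln2/t½ = ln2/18 ≈ 0.038508 h⁻¹; fraction remaining f = e^(−kτ) = e^(−0.038508×22) ≈ 0.4286.
Accumulation ratio R = 1/(1 − f) ≈ 1/0.5714 ≈ 1.7501.
Single-dose peak C₀ = D/Vd = 512/235 ≈ 2.179 μg/mL.
Steady-state peak Cmax,ss = C₀·R ≈ 2.179 × 1.7501 ≈ 3.813 μg/mL.
Peak 3.8 μg/mL vs MTC 6 μg/mL: below toxic threshold.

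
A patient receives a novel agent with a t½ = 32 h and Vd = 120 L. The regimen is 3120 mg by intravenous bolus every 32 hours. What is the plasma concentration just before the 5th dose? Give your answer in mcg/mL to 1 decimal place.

24.4 mcg/mL

f = (1/2)^(τ/t½) = (1/2)^(32/32) ≈ 0.5000.
C₀ = D/Vd = 3120/120 ≈ 26.000 mcg/mL.
Before the 5th dose, 4 doses have been given. Superposition: Cmin = C₀·(f + f² + … + f^4).
≈ 26.000 × (0.5000 + 0.2500 + 0.1250 + 0.0625) ≈ 26.000 × 0.9375 ≈ 24.375 mcg/mL.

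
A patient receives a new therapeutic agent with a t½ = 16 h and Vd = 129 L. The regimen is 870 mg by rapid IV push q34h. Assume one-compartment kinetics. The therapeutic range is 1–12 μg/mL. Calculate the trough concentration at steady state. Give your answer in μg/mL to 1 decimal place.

Over one 34-h interval, 34/16 ≈ 2.125 half-lives elapse, leaving f ≈ 0.2293 of each dose.
Single-dose peak C₀ = D/Vd = 870/129 ≈ 6.744 μg/mL.
Steady-state trough Cmin,ss = C₀·f/(1−f) ≈ 6.744 × 0.2293/0.7707 ≈ 2.006 μg/mL.
Trough 2.0 μg/mL vs MEC 1 μg/mL: adequate.

2.0 μg/mL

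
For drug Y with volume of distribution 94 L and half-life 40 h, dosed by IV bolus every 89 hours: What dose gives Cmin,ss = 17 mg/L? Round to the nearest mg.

τ/t½ = 89/40 ≈ 2.225, so f = (1/2)^(89/40) ≈ 0.213899.
Cmin,ss = (D/Vd)·f/(1−f), so D = Cmin,ss·Vd·(1−f)/f.
D = 17 × 94 × (1−f)/f ≈ 17 × 94 × 3.67510 ≈ 5872.81 mg.

5873 mg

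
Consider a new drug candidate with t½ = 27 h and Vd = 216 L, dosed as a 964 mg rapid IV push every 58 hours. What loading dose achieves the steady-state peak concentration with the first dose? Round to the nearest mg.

f = (1/2)^(58/27) ≈ 0.225602; accumulation ratio R = 1/(1−f) ≈ 1.29133.
Loading dose to hit Cmax,ss on first dose: D_load = D_maint·R ≈ 964 × 1.29133 ≈ 1244.84 mg.

1245 mg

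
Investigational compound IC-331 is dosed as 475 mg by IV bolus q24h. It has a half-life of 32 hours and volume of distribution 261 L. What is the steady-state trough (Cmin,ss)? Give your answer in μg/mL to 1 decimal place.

2.7 μg/mL

Over one 24-h interval, 24/32 ≈ 0.75 half-lives elapse, leaving f ≈ 0.5946 of each dose.
Each bolus raises the concentration by D/Vd = 475/261 ≈ 1.820 μg/mL.
Steady-state trough Cmin,ss = C₀·f/(1−f) ≈ 1.820 × 0.5946/0.4054 ≈ 2.669 μg/mL.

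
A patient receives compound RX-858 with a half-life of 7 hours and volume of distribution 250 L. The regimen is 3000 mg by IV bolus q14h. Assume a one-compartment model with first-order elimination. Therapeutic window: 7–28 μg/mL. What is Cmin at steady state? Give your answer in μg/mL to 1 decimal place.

τ = 14 h = 2 half-lives, so f = (1/2)^2 = 0.25.
At steady state, R = 1/(1 − 0.25) = 4/3.
Single-dose peak C₀ = D/Vd = 3000/250 = 12 μg/mL.
Steady-state peak Cmax,ss = C₀·R = 12 × 4/3 ≈ 16.000 μg/mL.
Steady-state trough Cmin,ss = Cmax,ss·f ≈ 16.000 × 0.25 ≈ 4.000 μg/mL.
Trough 4.0 μg/mL vs MEC 7 μg/mL: subtherapeutic.

4.0 μg/mL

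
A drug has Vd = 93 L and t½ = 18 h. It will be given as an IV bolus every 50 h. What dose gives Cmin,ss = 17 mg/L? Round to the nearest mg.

τ/t½ = 50/18 ≈ 2.7778, so f = (1/2)^(50/18) ≈ 0.145816.
Cmin,ss = (D/Vd)·f/(1−f), so D = Cmin,ss·Vd·(1−f)/f.
D = 17 × 93 × (1−f)/f ≈ 17 × 93 × 5.85796 ≈ 9261.43 mg.

9261 mg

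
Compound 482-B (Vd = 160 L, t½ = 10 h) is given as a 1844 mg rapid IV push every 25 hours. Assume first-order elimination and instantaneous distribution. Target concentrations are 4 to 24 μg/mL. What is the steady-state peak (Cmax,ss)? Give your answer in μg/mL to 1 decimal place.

14.0 μg/mL

k = ln2/t½ = ln2/10 ≈ 0.069315 h⁻¹; fraction remaining f = e^(−kτ) = e^(−0.069315×25) ≈ 0.1768.
At steady state, accumulation factor R = 1/(1 − e^(−kτ)) ≈ 1.2148.
Single-dose peak C₀ = D/Vd = 1844/160 ≈ 11.525 μg/mL.
Steady-state peak Cmax,ss = C₀·R ≈ 11.525 × 1.2148 ≈ 14.001 μg/mL.
Peak 14.0 μg/mL vs MTC 24 μg/mL: below toxic threshold.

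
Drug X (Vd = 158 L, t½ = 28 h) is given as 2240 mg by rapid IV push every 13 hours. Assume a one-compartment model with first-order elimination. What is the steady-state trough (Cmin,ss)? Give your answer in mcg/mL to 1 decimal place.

k = ln2/t½ = ln2/28 ≈ 0.024755 h⁻¹; fraction remaining f = e^(−kτ) = e^(−0.024755×13) ≈ 0.7248.
Single-dose peak C₀ = D/Vd = 2240/158 ≈ 14.177 mcg/mL.
Steady-state trough Cmin,ss = C₀·f/(1−f) ≈ 14.177 × 0.7248/0.2752 ≈ 37.338 mcg/mL.

37.3 mcg/mL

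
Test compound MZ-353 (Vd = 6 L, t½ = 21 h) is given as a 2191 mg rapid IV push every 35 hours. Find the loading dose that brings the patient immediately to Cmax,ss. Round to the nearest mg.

3198 mg

f = (1/2)^(35/21) ≈ 0.314980; accumulation ratio R = 1/(1−f) ≈ 1.45981.
Loading dose to hit Cmax,ss on first dose: D_load = D_maint·R ≈ 2191 × 1.45981 ≈ 3198.44 mg.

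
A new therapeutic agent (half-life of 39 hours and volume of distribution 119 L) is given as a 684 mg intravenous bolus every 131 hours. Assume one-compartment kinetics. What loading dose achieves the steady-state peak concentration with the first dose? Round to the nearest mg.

f = (1/2)^(131/39) ≈ 0.097465; accumulation ratio R = 1/(1−f) ≈ 1.10799.
Loading dose to hit Cmax,ss on first dose: D_load = D_maint·R ≈ 684 × 1.10799 ≈ 757.87 mg.

758 mg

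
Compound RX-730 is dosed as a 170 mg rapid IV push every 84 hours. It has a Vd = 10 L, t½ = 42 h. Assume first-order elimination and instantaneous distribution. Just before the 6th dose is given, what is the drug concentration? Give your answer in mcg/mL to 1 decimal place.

5.7 mcg/mL

f = (1/2)^(τ/t½) = (1/2)^(84/42) ≈ 0.2500.
C₀ = D/Vd = 170/10 ≈ 17.000 mcg/mL.
Before the 6th dose, 5 doses have been given. Superposition: Cmin = C₀·(f + f² + … + f^5).
≈ 17.000 × (0.2500 + 0.0625 + 0.0156 + 0.0039 + 0.0010) ≈ 17.000 × 0.3330 ≈ 5.661 mcg/mL.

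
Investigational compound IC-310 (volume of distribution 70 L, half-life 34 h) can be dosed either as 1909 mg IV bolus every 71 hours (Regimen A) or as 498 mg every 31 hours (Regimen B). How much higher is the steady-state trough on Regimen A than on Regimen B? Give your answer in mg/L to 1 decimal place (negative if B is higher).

0.3 mg/L

Regimen A: f = (1/2)^(71/34) ≈ 0.2352; Cmin,ss = (1909/70)·f/(1−f) ≈ 8.387 mg/L.
Regimen B: f = (1/2)^(31/34) ≈ 0.5315; Cmin,ss = (498/70)·f/(1−f) ≈ 8.071 mg/L.
Difference ≈ 8.387 − 8.071 ≈ 0.316 mg/L.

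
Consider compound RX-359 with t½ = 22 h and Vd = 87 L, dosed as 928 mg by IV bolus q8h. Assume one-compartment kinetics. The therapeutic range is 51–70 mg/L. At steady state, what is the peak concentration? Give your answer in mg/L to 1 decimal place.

Over one 8-h interval, 8/22 ≈ 0.36364 half-lives elapse, leaving f ≈ 0.7772 of each dose.
At steady state, accumulation factor R = 1/(1 − e^(−kτ)) ≈ 4.4883.
Each bolus raises the concentration by D/Vd = 928/87 ≈ 10.667 mg/L.
Steady-state peak Cmax,ss = C₀·R ≈ 10.667 × 4.4883 ≈ 47.877 mg/L.
Peak 47.9 mg/L vs MTC 70 mg/L: below toxic threshold.

47.9 mg/L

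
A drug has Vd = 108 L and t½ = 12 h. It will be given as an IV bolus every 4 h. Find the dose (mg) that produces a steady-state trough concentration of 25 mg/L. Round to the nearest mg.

τ/t½ = 4/12 ≈ 0.33333, so f = (1/2)^(4/12) ≈ 0.793701.
Cmin,ss = (D/Vd)·f/(1−f), so D = Cmin,ss·Vd·(1−f)/f.
D = 25 × 108 × (1−f)/f ≈ 25 × 108 × 0.25992 ≈ 701.78 mg.

702 mg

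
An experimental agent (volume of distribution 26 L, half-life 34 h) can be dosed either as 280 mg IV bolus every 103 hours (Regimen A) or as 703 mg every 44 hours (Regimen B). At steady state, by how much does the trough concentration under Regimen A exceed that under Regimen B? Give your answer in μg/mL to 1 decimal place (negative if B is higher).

-17.1 μg/mL

Regimen A: f = (1/2)^(103/34) ≈ 0.1225; Cmin,ss = (280/26)·f/(1−f) ≈ 1.503 μg/mL.
Regimen B: f = (1/2)^(44/34) ≈ 0.4078; Cmin,ss = (703/26)·f/(1−f) ≈ 18.619 μg/mL.
Difference ≈ 1.503 − 18.619 ≈ -17.116 μg/mL.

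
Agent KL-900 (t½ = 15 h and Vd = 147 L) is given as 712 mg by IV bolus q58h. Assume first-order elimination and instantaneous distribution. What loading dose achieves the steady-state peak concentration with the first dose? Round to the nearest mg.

f = (1/2)^(58/15) ≈ 0.068552; accumulation ratio R = 1/(1−f) ≈ 1.07360.
Loading dose to hit Cmax,ss on first dose: D_load = D_maint·R ≈ 712 × 1.07360 ≈ 764.40 mg.

764 mg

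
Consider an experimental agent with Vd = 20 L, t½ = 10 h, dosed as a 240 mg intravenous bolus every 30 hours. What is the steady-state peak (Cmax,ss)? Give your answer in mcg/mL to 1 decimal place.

The dosing interval is 3 half-lives, so f = 2^(−3) = 0.125.
Accumulation ratio R = 1/(1 − f) = 1/0.875 = 8/7.
Single-dose peak C₀ = D/Vd = 240/20 = 12 mcg/mL.
Steady-state peak Cmax,ss = C₀·R = 12 × 8/7 ≈ 13.714 mcg/mL.

13.7 mcg/mL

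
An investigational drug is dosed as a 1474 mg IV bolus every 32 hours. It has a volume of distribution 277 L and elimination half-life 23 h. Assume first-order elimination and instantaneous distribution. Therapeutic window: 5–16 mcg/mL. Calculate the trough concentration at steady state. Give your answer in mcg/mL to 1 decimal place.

τ/t½ = 32/23 ≈ 1.3913, so fraction remaining f = (1/2)^(32/23) ≈ 0.3812.
At steady state, accumulation factor R = 1/(1 − e^(−kτ)) ≈ 1.6160.
Each bolus raises the concentration by D/Vd = 1474/277 ≈ 5.321 mcg/mL.
Cmax,ss = C₀/(1 − f) ≈ 5.321/0.6188 ≈ 8.599 mcg/mL.
One interval later, Cmin,ss = Cmax,ss·e^(−kτ) ≈ 8.599 × 0.3812 ≈ 3.278 mcg/mL.
Trough 3.3 mcg/mL vs MEC 5 mcg/mL: subtherapeutic.

3.3 mcg/mL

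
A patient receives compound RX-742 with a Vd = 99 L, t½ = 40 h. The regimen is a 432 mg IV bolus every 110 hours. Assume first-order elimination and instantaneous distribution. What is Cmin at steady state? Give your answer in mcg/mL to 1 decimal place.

τ/t½ = 110/40 ≈ 2.75, so fraction remaining f = (1/2)^(110/40) ≈ 0.1487.
Single-dose peak C₀ = D/Vd = 432/99 ≈ 4.364 mcg/mL.
Steady-state trough Cmin,ss = C₀·f/(1−f) ≈ 4.364 × 0.1487/0.8513 ≈ 0.762 mcg/mL.

0.8 mcg/mL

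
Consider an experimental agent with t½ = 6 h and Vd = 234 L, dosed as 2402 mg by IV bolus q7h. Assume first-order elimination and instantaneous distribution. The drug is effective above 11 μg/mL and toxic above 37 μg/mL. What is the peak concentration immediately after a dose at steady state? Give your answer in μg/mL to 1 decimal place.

τ/t½ = 7/6 ≈ 1.1667, so fraction remaining f = (1/2)^(7/6) ≈ 0.4454.
Accumulation ratio R = 1/(1 − f) ≈ 1/0.5546 ≈ 1.8031.
Each bolus raises the concentration by D/Vd = 2402/234 ≈ 10.265 μg/mL.
Steady-state peak Cmax,ss = C₀·R ≈ 10.265 × 1.8031 ≈ 18.509 μg/mL.
Peak 18.5 μg/mL vs MTC 37 μg/mL: below toxic threshold.

18.5 μg/mL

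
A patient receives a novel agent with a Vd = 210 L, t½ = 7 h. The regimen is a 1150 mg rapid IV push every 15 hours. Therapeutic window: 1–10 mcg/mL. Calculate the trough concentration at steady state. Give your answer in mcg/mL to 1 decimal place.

k = ln2/t½ = ln2/7 ≈ 0.099021 h⁻¹; fraction remaining f = e^(−kτ) = e^(−0.099021×15) ≈ 0.2264.
At steady state, accumulation factor R = 1/(1 − e^(−kτ)) ≈ 1.2927.
Single-dose peak C₀ = D/Vd = 1150/210 ≈ 5.476 mcg/mL.
Cmax,ss = C₀/(1 − f) ≈ 5.476/0.7736 ≈ 7.079 mcg/mL.
Steady-state trough Cmin,ss = Cmax,ss·f ≈ 7.079 × 0.2264 ≈ 1.603 mcg/mL.
Trough 1.6 mcg/mL vs MEC 1 mcg/mL: adequate.

1.6 mcg/mL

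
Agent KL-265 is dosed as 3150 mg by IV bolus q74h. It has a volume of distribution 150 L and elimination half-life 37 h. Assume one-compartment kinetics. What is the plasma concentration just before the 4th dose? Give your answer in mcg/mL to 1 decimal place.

6.9 mcg/mL

f = (1/2)^(τ/t½) = (1/2)^(74/37) ≈ 0.2500.
C₀ = D/Vd = 3150/150 ≈ 21.000 mcg/mL.
Before the 4th dose, 3 doses have been given. Superposition: Cmin = C₀·(f + f² + … + f^3).
≈ 21.000 × (0.2500 + 0.0625 + 0.0156) ≈ 21.000 × 0.3281 ≈ 6.890 mcg/mL.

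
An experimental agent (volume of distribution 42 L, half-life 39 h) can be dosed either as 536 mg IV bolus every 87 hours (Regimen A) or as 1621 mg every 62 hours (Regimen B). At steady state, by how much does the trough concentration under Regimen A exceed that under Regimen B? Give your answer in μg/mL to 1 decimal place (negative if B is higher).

Regimen A: f = (1/2)^(87/39) ≈ 0.2130; Cmin,ss = (536/42)·f/(1−f) ≈ 3.454 μg/mL.
Regimen B: f = (1/2)^(62/39) ≈ 0.3322; Cmin,ss = (1621/42)·f/(1−f) ≈ 19.199 μg/mL.
Difference ≈ 3.454 − 19.199 ≈ -15.745 μg/mL.

-15.7 μg/mL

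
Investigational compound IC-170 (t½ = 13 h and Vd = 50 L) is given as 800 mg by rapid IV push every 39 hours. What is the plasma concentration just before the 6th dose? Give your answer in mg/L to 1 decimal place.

2.3 mg/L

f = (1/2)^(τ/t½) = (1/2)^(39/13) ≈ 0.1250.
C₀ = D/Vd = 800/50 ≈ 16.000 mg/L.
Before the 6th dose, 5 doses have been given. Superposition: Cmin = C₀·(f + f² + … + f^5).
≈ 16.000 × (0.1250 + 0.0156 + 0.0020 + 0.0002 + 0.0000) ≈ 16.000 × 0.1428 ≈ 2.285 mg/L.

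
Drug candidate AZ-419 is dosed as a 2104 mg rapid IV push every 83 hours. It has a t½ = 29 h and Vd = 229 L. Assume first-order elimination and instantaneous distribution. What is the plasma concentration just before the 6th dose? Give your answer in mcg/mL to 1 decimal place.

1.5 mcg/mL

f = (1/2)^(τ/t½) = (1/2)^(83/29) ≈ 0.1375.
C₀ = D/Vd = 2104/229 ≈ 9.188 mcg/mL.
Before the 6th dose, 5 doses have been given. Superposition: Cmin = C₀·(f + f² + … + f^5).
≈ 9.188 × (0.1375 + 0.0189 + 0.0026 + 0.0004 + 0.0000) ≈ 9.188 × 0.1594 ≈ 1.465 mcg/mL.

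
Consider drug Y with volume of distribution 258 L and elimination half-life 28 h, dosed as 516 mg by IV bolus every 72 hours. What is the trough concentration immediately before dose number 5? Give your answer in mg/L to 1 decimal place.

0.4 mg/L

f = (1/2)^(τ/t½) = (1/2)^(72/28) ≈ 0.1682.
C₀ = D/Vd = 516/258 ≈ 2.000 mg/L.
Before the 5th dose, 4 doses have been given. Superposition: Cmin = C₀·(f + f² + … + f^4).
≈ 2.000 × (0.1682 + 0.0283 + 0.0048 + 0.0008) ≈ 2.000 × 0.2021 ≈ 0.404 mg/L.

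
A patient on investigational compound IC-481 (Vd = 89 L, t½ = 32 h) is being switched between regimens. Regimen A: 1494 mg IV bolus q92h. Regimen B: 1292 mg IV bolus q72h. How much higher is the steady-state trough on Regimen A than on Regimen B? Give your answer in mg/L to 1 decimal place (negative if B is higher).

Regimen A: f = (1/2)^(92/32) ≈ 0.1363; Cmin,ss = (1494/89)·f/(1−f) ≈ 2.649 mg/L.
Regimen B: f = (1/2)^(72/32) ≈ 0.2102; Cmin,ss = (1292/89)·f/(1−f) ≈ 3.864 mg/L.
Difference ≈ 2.649 − 3.864 ≈ -1.215 mg/L.

-1.2 mg/L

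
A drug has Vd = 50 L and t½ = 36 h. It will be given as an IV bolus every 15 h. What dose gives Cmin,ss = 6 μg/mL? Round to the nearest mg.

τ/t½ = 15/36 ≈ 0.41667, so f = (1/2)^(15/36) ≈ 0.749154.
Cmin,ss = (D/Vd)·f/(1−f), so D = Cmin,ss·Vd·(1−f)/f.
D = 6 × 50 × (1−f)/f ≈ 6 × 50 × 0.33484 ≈ 100.45 mg.

100 mg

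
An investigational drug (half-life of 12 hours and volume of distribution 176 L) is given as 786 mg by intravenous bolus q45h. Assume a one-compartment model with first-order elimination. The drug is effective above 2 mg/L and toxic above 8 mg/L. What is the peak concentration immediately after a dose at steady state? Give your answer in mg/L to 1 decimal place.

τ/t½ = 45/12 ≈ 3.75, so fraction remaining f = (1/2)^(45/12) ≈ 0.0743.
Accumulation ratio R = 1/(1 − f) ≈ 1/0.9257 ≈ 1.0803.
Single-dose peak C₀ = D/Vd = 786/176 ≈ 4.466 mg/L.
Steady-state peak Cmax,ss = C₀·R ≈ 4.466 × 1.0803 ≈ 4.825 mg/L.
Peak 4.8 mg/L vs MTC 8 mg/L: below toxic threshold.

4.8 mg/L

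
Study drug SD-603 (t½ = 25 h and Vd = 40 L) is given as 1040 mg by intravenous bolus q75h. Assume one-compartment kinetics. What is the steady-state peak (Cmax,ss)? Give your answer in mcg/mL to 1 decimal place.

The dosing interval is 3 half-lives, so f = 2^(−3) = 0.125.
Accumulation ratio R = 1/(1 − f) = 1/0.875 = 8/7.
Single-dose peak C₀ = D/Vd = 1040/40 = 26 mcg/mL.
Steady-state peak Cmax,ss = C₀·R = 26 × 8/7 ≈ 29.714 mcg/mL.

29.7 mcg/mL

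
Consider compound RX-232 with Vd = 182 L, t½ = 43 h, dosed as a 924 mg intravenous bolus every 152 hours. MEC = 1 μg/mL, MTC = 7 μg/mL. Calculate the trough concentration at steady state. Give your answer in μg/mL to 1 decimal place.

0.5 μg/mL

τ/t½ = 152/43 ≈ 3.5349, so fraction remaining f = (1/2)^(152/43) ≈ 0.0863.
Accumulation ratio R = 1/(1 − f) ≈ 1/0.9137 ≈ 1.0945.
Single-dose peak C₀ = D/Vd = 924/182 ≈ 5.077 μg/mL.
Steady-state peak Cmax,ss = C₀·R ≈ 5.077 × 1.0945 ≈ 5.557 μg/mL.
Steady-state trough Cmin,ss = Cmax,ss·f ≈ 5.557 × 0.0863 ≈ 0.480 μg/mL.
Trough 0.5 μg/mL vs MEC 1 μg/mL: subtherapeutic.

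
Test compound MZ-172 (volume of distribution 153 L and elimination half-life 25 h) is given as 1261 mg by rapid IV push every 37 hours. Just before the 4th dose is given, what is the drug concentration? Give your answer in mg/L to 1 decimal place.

f = (1/2)^(τ/t½) = (1/2)^(37/25) ≈ 0.3585.
C₀ = D/Vd = 1261/153 ≈ 8.242 mg/L.
Before the 4th dose, 3 doses have been given. Superposition: Cmin = C₀·(f + f² + … + f^3).
≈ 8.242 × (0.3585 + 0.1285 + 0.0461) ≈ 8.242 × 0.5331 ≈ 4.394 mg/L.

4.4 mg/L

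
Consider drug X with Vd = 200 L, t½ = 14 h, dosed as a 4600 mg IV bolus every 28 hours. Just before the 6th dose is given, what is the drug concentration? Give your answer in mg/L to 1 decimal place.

7.7 mg/L

f = (1/2)^(τ/t½) = (1/2)^(28/14) ≈ 0.2500.
C₀ = D/Vd = 4600/200 ≈ 23.000 mg/L.
Before the 6th dose, 5 doses have been given. Superposition: Cmin = C₀·(f + f² + … + f^5).
≈ 23.000 × (0.2500 + 0.0625 + 0.0156 + 0.0039 + 0.0010) ≈ 23.000 × 0.3330 ≈ 7.659 mg/L.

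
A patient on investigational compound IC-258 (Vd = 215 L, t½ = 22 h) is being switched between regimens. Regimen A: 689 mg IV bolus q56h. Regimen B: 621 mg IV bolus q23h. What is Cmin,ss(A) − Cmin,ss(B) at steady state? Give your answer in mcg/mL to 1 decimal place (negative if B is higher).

Regimen A: f = (1/2)^(56/22) ≈ 0.1713; Cmin,ss = (689/215)·f/(1−f) ≈ 0.662 mcg/mL.
Regimen B: f = (1/2)^(23/22) ≈ 0.4845; Cmin,ss = (621/215)·f/(1−f) ≈ 2.715 mcg/mL.
Difference ≈ 0.662 − 2.715 ≈ -2.053 mcg/mL.

-2.1 mcg/mL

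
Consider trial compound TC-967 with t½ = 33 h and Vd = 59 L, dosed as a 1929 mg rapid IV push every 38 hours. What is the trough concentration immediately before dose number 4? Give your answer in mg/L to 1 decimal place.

f = (1/2)^(τ/t½) = (1/2)^(38/33) ≈ 0.4502.
C₀ = D/Vd = 1929/59 ≈ 32.695 mg/L.
Before the 4th dose, 3 doses have been given. Superposition: Cmin = C₀·(f + f² + … + f^3).
≈ 32.695 × (0.4502 + 0.2027 + 0.0912) ≈ 32.695 × 0.7441 ≈ 24.328 mg/L.

24.3 mg/L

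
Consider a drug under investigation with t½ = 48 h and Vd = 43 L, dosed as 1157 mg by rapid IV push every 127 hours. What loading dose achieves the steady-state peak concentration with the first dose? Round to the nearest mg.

1377 mg

f = (1/2)^(127/48) ≈ 0.159781; accumulation ratio R = 1/(1−f) ≈ 1.19017.
Loading dose to hit Cmax,ss on first dose: D_load = D_maint·R ≈ 1157 × 1.19017 ≈ 1377.03 mg.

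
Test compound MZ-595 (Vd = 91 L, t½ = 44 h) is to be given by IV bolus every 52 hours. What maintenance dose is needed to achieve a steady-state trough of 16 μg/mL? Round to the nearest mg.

1847 mg

τ/t½ = 52/44 ≈ 1.1818, so f = (1/2)^(52/44) ≈ 0.440796.
Cmin,ss = (D/Vd)·f/(1−f), so D = Cmin,ss·Vd·(1−f)/f.
D = 16 × 91 × (1−f)/f ≈ 16 × 91 × 1.26862 ≈ 1847.11 mg.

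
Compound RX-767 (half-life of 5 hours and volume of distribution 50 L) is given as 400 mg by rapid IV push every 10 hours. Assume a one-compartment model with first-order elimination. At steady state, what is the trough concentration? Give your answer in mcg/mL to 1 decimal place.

The dosing interval is 2 half-lives, so f = 2^(−2) = 0.25.
At steady state, R = 1/(1 − 0.25) = 4/3.
Single-dose peak C₀ = D/Vd = 400/50 = 8 mcg/mL.
Steady-state peak Cmax,ss = C₀·R = 8 × 4/3 ≈ 10.667 mcg/mL.
Steady-state trough Cmin,ss = Cmax,ss·f ≈ 10.667 × 0.25 ≈ 2.667 mcg/mL.

2.7 mcg/mL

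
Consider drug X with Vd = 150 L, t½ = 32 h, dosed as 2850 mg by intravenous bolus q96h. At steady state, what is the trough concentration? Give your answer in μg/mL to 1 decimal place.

2.7 μg/mL

τ = 96 h = 3 half-lives, so f = (1/2)^3 = 0.125.
Accumulation ratio R = 1/(1 − f) = 1/0.875 = 8/7.
Single-dose peak C₀ = D/Vd = 2850/150 = 19 μg/mL.
Steady-state peak Cmax,ss = C₀·R = 19 × 8/7 ≈ 21.714 μg/mL.
Steady-state trough Cmin,ss = Cmax,ss·f ≈ 21.714 × 0.125 ≈ 2.714 μg/mL.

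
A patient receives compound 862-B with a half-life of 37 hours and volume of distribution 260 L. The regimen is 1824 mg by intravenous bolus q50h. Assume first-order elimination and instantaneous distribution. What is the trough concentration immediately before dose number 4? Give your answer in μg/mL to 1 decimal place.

4.2 μg/mL

f = (1/2)^(τ/t½) = (1/2)^(50/37) ≈ 0.3919.
C₀ = D/Vd = 1824/260 ≈ 7.015 μg/mL.
Before the 4th dose, 3 doses have been given. Superposition: Cmin = C₀·(f + f² + … + f^3).
≈ 7.015 × (0.3919 + 0.1536 + 0.0602) ≈ 7.015 × 0.6057 ≈ 4.249 μg/mL.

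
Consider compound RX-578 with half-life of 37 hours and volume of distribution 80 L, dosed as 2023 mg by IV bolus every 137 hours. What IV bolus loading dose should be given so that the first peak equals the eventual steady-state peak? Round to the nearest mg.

2191 mg

f = (1/2)^(137/37) ≈ 0.076803; accumulation ratio R = 1/(1−f) ≈ 1.08319.
Loading dose to hit Cmax,ss on first dose: D_load = D_maint·R ≈ 2023 × 1.08319 ≈ 2191.29 mg.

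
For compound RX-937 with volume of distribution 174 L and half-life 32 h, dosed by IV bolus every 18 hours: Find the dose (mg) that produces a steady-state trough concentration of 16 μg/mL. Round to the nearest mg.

τ/t½ = 18/32 ≈ 0.5625, so f = (1/2)^(18/32) ≈ 0.677128.
Cmin,ss = (D/Vd)·f/(1−f), so D = Cmin,ss·Vd·(1−f)/f.
D = 16 × 174 × (1−f)/f ≈ 16 × 174 × 0.47683 ≈ 1327.49 mg.

1327 mg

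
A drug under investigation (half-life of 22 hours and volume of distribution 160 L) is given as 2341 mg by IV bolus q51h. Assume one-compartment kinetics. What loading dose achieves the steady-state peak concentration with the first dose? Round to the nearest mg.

f = (1/2)^(51/22) ≈ 0.200520; accumulation ratio R = 1/(1−f) ≈ 1.25081.
Loading dose to hit Cmax,ss on first dose: D_load = D_maint·R ≈ 2341 × 1.25081 ≈ 2928.15 mg.

2928 mg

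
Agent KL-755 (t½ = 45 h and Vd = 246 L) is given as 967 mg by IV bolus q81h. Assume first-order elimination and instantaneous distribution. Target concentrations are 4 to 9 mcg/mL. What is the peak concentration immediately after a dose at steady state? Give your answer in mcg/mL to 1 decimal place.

5.5 mcg/mL

τ/t½ = 81/45 ≈ 1.8, so fraction remaining f = (1/2)^(81/45) ≈ 0.2872.
At steady state, accumulation factor R = 1/(1 − e^(−kτ)) ≈ 1.4029.
Single-dose peak C₀ = D/Vd = 967/246 ≈ 3.931 mcg/mL.
Steady-state peak Cmax,ss = C₀·R ≈ 3.931 × 1.4029 ≈ 5.515 mcg/mL.
Peak 5.5 mcg/mL vs MTC 9 mcg/mL: below toxic threshold.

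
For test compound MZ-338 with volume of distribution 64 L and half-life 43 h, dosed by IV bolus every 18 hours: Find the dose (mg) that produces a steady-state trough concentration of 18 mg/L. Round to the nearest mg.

388 mg

τ/t½ = 18/43 ≈ 0.4186, so f = (1/2)^(18/43) ≈ 0.748148.
Cmin,ss = (D/Vd)·f/(1−f), so D = Cmin,ss·Vd·(1−f)/f.
D = 18 × 64 × (1−f)/f ≈ 18 × 64 × 0.33663 ≈ 387.80 mg.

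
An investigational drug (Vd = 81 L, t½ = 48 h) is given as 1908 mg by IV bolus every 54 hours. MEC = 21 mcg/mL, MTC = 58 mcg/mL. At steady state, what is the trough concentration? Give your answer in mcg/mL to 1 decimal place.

19.9 mcg/mL

Over one 54-h interval, 54/48 ≈ 1.125 half-lives elapse, leaving f ≈ 0.4585 of each dose.
At steady state, accumulation factor R = 1/(1 − e^(−kτ)) ≈ 1.8467.
Single-dose peak C₀ = D/Vd = 1908/81 ≈ 23.556 mcg/mL.
Steady-state peak Cmax,ss = C₀·R ≈ 23.556 × 1.8467 ≈ 43.501 mcg/mL.
One interval later, Cmin,ss = Cmax,ss·e^(−kτ) ≈ 43.501 × 0.4585 ≈ 19.945 mcg/mL.
Trough 19.9 mcg/mL vs MEC 21 mcg/mL: subtherapeutic.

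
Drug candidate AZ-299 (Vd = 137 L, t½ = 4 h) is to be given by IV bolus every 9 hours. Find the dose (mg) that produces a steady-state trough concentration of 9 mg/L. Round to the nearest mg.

τ/t½ = 9/4 ≈ 2.25, so f = (1/2)^(9/4) ≈ 0.210224.
Cmin,ss = (D/Vd)·f/(1−f), so D = Cmin,ss·Vd·(1−f)/f.
D = 9 × 137 × (1−f)/f ≈ 9 × 137 × 3.75683 ≈ 4632.17 mg.

4632 mg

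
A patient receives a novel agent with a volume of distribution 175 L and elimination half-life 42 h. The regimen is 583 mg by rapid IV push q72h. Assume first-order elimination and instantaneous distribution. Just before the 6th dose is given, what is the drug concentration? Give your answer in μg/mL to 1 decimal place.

1.5 μg/mL

f = (1/2)^(τ/t½) = (1/2)^(72/42) ≈ 0.3048.
C₀ = D/Vd = 583/175 ≈ 3.331 μg/mL.
Before the 6th dose, 5 doses have been given. Superposition: Cmin = C₀·(f + f² + … + f^5).
≈ 3.331 × (0.3048 + 0.0929 + 0.0283 + 0.0086 + 0.0026) ≈ 3.331 × 0.4372 ≈ 1.456 μg/mL.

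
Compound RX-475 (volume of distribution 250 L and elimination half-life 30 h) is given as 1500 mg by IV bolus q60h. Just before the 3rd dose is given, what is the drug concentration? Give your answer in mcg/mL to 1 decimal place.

1.9 mcg/mL

f = (1/2)^(τ/t½) = (1/2)^(60/30) ≈ 0.2500.
C₀ = D/Vd = 1500/250 ≈ 6.000 mcg/mL.
Before the 3rd dose, 2 doses have been given. Superposition: Cmin = C₀·(f + f²).
≈ 6.000 × (0.2500 + 0.0625) ≈ 6.000 × 0.3125 ≈ 1.875 mcg/mL.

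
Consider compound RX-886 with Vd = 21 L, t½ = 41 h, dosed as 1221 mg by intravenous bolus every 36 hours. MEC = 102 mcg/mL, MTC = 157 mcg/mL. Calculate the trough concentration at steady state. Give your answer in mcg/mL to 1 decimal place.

69.4 mcg/mL

τ/t½ = 36/41 ≈ 0.87805, so fraction remaining f = (1/2)^(36/41) ≈ 0.5441.
At steady state, accumulation factor R = 1/(1 − e^(−kτ)) ≈ 2.1935.
Each bolus raises the concentration by D/Vd = 1221/21 ≈ 58.143 mcg/mL.
Steady-state peak Cmax,ss = C₀·R ≈ 58.143 × 2.1935 ≈ 127.537 mcg/mL.
One interval later, Cmin,ss = Cmax,ss·e^(−kτ) ≈ 127.537 × 0.5441 ≈ 69.393 mcg/mL.
Trough 69.4 mcg/mL vs MEC 102 mcg/mL: subtherapeutic.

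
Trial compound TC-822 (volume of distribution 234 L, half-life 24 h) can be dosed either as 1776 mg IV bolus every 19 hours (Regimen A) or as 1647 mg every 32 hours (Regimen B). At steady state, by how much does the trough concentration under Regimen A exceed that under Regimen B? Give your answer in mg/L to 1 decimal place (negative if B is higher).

5.8 mg/L

Regimen A: f = (1/2)^(19/24) ≈ 0.5777; Cmin,ss = (1776/234)·f/(1−f) ≈ 10.383 mg/L.
Regimen B: f = (1/2)^(32/24) ≈ 0.3969; Cmin,ss = (1647/234)·f/(1−f) ≈ 4.632 mg/L.
Difference ≈ 10.383 − 4.632 ≈ 5.751 mg/L.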